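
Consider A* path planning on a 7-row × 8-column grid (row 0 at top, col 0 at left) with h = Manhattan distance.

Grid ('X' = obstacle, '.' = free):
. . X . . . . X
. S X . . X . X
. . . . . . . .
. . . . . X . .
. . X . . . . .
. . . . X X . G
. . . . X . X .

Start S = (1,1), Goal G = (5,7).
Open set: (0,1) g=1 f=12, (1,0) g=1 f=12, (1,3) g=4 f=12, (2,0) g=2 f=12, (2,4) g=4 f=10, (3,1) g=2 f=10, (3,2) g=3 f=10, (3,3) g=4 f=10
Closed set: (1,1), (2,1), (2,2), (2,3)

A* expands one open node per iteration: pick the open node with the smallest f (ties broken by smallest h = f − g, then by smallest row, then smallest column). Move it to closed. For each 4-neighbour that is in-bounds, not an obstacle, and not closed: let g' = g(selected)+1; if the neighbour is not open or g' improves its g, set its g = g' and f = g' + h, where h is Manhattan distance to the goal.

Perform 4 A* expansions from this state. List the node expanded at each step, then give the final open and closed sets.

order=[(2,4) → (2,5) → (2,6) → (2,7)]; open=[(0,1) g=1 f=12, (1,0) g=1 f=12, (1,3) g=4 f=12, (1,4) g=5 f=12, (1,6) g=7 f=12, (2,0) g=2 f=12, (3,1) g=2 f=10, (3,2) g=3 f=10, (3,3) g=4 f=10, (3,4) g=5 f=10, (3,6) g=7 f=10, (3,7) g=8 f=10]; closed=[(1,1), (2,1), (2,2), (2,3), (2,4), (2,5), (2,6), (2,7)]

step 1: expand (2,4) (f=10, h=6) → closed; open now [(0,1) g=1 f=12, (1,0) g=1 f=12, (1,3) g=4 f=12, (1,4) g=5 f=12, (2,0) g=2 f=12, (2,5) g=5 f=10, (3,1) g=2 f=10, (3,2) g=3 f=10, (3,3) g=4 f=10, (3,4) g=5 f=10]
step 2: expand (2,5) (f=10, h=5) → closed; open now [(0,1) g=1 f=12, (1,0) g=1 f=12, (1,3) g=4 f=12, (1,4) g=5 f=12, (2,0) g=2 f=12, (2,6) g=6 f=10, (3,1) g=2 f=10, (3,2) g=3 f=10, (3,3) g=4 f=10, (3,4) g=5 f=10]
step 3: expand (2,6) (f=10, h=4) → closed; open now [(0,1) g=1 f=12, (1,0) g=1 f=12, (1,3) g=4 f=12, (1,4) g=5 f=12, (1,6) g=7 f=12, (2,0) g=2 f=12, (2,7) g=7 f=10, (3,1) g=2 f=10, (3,2) g=3 f=10, (3,3) g=4 f=10, (3,4) g=5 f=10, (3,6) g=7 f=10]
step 4: expand (2,7) (f=10, h=3) → closed; open now [(0,1) g=1 f=12, (1,0) g=1 f=12, (1,3) g=4 f=12, (1,4) g=5 f=12, (1,6) g=7 f=12, (2,0) g=2 f=12, (3,1) g=2 f=10, (3,2) g=3 f=10, (3,3) g=4 f=10, (3,4) g=5 f=10, (3,6) g=7 f=10, (3,7) g=8 f=10]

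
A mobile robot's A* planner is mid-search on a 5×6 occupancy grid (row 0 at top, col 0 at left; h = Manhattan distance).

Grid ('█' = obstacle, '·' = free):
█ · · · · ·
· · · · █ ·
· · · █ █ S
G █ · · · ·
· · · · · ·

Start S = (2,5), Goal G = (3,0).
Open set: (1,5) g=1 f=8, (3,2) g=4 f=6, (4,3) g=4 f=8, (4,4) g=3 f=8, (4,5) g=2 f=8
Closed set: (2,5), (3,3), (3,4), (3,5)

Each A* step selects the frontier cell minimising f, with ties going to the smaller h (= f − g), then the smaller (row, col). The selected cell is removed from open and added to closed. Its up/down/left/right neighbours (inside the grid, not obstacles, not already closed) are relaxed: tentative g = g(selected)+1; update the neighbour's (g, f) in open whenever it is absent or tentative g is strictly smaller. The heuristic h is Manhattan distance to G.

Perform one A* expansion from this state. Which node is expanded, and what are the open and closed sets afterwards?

expanded=(3,2); open=[(1,5) g=1 f=8, (2,2) g=5 f=8, (4,2) g=5 f=8, (4,3) g=4 f=8, (4,4) g=3 f=8, (4,5) g=2 f=8]; closed=[(2,5), (3,2), (3,3), (3,4), (3,5)]

step 1: expand (3,2) (f=6, h=2) → closed; open now [(1,5) g=1 f=8, (2,2) g=5 f=8, (4,2) g=5 f=8, (4,3) g=4 f=8, (4,4) g=3 f=8, (4,5) g=2 f=8]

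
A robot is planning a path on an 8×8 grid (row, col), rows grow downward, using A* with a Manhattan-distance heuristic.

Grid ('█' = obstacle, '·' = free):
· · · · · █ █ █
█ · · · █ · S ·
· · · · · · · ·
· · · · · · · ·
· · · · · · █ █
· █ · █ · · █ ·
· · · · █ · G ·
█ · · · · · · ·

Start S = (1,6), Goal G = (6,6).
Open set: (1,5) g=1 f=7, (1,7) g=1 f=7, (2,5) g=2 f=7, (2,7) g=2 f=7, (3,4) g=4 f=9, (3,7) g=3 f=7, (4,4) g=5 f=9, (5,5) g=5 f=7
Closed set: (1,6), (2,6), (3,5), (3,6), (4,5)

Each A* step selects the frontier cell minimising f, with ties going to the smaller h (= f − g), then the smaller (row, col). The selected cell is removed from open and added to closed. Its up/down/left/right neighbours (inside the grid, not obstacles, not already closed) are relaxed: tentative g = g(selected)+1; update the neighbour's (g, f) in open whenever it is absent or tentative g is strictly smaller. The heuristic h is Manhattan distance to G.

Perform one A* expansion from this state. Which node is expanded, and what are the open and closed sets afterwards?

expanded=(5,5); open=[(1,5) g=1 f=7, (1,7) g=1 f=7, (2,5) g=2 f=7, (2,7) g=2 f=7, (3,4) g=4 f=9, (3,7) g=3 f=7, (4,4) g=5 f=9, (5,4) g=6 f=9, (6,5) g=6 f=7]; closed=[(1,6), (2,6), (3,5), (3,6), (4,5), (5,5)]

step 1: expand (5,5) (f=7, h=2) → closed; open now [(1,5) g=1 f=7, (1,7) g=1 f=7, (2,5) g=2 f=7, (2,7) g=2 f=7, (3,4) g=4 f=9, (3,7) g=3 f=7, (4,4) g=5 f=9, (5,4) g=6 f=9, (6,5) g=6 f=7]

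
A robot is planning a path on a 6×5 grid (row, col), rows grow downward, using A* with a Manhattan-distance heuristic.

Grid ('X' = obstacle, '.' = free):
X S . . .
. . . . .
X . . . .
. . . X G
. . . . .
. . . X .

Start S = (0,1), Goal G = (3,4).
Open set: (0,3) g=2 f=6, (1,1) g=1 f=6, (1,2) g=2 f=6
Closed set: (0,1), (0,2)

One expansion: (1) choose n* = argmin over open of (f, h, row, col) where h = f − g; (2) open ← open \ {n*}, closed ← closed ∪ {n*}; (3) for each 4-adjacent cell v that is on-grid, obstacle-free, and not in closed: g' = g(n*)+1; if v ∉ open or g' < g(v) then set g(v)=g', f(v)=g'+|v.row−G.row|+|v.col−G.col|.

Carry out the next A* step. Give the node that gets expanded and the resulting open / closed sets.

expanded=(0,3); open=[(0,4) g=3 f=6, (1,1) g=1 f=6, (1,2) g=2 f=6, (1,3) g=3 f=6]; closed=[(0,1), (0,2), (0,3)]

step 1: expand (0,3) (f=6, h=4) → closed; open now [(0,4) g=3 f=6, (1,1) g=1 f=6, (1,2) g=2 f=6, (1,3) g=3 f=6]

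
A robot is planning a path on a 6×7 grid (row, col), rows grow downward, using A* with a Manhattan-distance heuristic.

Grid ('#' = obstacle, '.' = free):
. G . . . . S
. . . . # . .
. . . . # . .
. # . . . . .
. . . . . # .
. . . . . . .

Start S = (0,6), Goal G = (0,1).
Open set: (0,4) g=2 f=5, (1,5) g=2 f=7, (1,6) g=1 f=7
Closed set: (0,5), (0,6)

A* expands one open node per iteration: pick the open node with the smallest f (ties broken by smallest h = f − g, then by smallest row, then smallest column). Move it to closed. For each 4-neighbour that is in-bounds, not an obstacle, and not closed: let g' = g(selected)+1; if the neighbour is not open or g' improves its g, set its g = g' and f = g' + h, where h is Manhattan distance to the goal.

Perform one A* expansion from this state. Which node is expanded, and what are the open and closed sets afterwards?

expanded=(0,4); open=[(0,3) g=3 f=5, (1,5) g=2 f=7, (1,6) g=1 f=7]; closed=[(0,4), (0,5), (0,6)]

step 1: expand (0,4) (f=5, h=3) → closed; open now [(0,3) g=3 f=5, (1,5) g=2 f=7, (1,6) g=1 f=7]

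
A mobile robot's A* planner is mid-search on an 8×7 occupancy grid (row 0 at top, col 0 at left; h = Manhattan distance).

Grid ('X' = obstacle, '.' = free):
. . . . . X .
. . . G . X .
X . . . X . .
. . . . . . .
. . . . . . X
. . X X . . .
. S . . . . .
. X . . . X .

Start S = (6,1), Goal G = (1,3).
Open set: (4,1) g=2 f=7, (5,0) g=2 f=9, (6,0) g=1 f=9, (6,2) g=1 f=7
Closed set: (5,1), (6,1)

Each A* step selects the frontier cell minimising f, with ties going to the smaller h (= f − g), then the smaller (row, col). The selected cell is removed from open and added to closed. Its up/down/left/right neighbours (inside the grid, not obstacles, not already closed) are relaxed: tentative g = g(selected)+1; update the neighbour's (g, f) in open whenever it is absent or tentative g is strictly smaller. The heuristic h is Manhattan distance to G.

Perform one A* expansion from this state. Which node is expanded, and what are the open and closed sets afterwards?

step 1: expand (4,1) (f=7, h=5) → closed; open now [(3,1) g=3 f=7, (4,0) g=3 f=9, (4,2) g=3 f=7, (5,0) g=2 f=9, (6,0) g=1 f=9, (6,2) g=1 f=7]

expanded=(4,1); open=[(3,1) g=3 f=7, (4,0) g=3 f=9, (4,2) g=3 f=7, (5,0) g=2 f=9, (6,0) g=1 f=9, (6,2) g=1 f=7]; closed=[(4,1), (5,1), (6,1)]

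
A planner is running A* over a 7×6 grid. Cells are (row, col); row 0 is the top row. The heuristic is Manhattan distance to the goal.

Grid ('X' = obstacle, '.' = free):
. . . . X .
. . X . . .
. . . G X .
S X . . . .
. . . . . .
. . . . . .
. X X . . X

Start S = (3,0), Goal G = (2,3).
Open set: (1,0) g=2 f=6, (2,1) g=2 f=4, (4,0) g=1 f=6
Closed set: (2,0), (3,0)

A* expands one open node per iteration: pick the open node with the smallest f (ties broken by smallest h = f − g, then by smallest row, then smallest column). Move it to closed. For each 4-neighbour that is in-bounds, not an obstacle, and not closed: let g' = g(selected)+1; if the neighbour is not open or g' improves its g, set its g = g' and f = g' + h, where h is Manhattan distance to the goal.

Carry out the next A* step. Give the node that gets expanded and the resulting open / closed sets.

step 1: expand (2,1) (f=4, h=2) → closed; open now [(1,0) g=2 f=6, (1,1) g=3 f=6, (2,2) g=3 f=4, (4,0) g=1 f=6]

expanded=(2,1); open=[(1,0) g=2 f=6, (1,1) g=3 f=6, (2,2) g=3 f=4, (4,0) g=1 f=6]; closed=[(2,0), (2,1), (3,0)]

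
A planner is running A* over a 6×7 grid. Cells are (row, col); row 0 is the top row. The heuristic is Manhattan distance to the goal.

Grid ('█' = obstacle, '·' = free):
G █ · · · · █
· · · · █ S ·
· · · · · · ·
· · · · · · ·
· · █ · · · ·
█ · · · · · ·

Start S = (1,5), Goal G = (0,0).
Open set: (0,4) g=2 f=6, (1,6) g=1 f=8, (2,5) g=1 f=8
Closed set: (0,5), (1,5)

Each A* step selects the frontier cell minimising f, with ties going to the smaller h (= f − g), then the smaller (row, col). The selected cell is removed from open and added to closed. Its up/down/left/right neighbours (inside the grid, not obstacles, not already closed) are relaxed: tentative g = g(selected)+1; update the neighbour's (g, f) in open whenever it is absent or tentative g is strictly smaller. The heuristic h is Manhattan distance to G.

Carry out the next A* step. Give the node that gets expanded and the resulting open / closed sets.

step 1: expand (0,4) (f=6, h=4) → closed; open now [(0,3) g=3 f=6, (1,6) g=1 f=8, (2,5) g=1 f=8]

expanded=(0,4); open=[(0,3) g=3 f=6, (1,6) g=1 f=8, (2,5) g=1 f=8]; closed=[(0,4), (0,5), (1,5)]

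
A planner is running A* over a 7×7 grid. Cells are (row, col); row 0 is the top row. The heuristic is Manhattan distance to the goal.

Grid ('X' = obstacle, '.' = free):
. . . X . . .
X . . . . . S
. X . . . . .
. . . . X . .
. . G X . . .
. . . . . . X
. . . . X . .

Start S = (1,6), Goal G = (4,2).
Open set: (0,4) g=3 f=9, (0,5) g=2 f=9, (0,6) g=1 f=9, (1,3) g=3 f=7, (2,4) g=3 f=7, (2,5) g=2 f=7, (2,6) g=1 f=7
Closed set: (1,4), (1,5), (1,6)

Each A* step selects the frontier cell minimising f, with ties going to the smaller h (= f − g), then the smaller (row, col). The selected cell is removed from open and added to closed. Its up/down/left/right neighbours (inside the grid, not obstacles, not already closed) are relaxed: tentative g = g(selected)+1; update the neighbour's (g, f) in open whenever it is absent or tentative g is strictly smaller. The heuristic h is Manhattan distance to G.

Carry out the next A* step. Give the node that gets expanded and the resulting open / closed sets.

step 1: expand (1,3) (f=7, h=4) → closed; open now [(0,4) g=3 f=9, (0,5) g=2 f=9, (0,6) g=1 f=9, (1,2) g=4 f=7, (2,3) g=4 f=7, (2,4) g=3 f=7, (2,5) g=2 f=7, (2,6) g=1 f=7]

expanded=(1,3); open=[(0,4) g=3 f=9, (0,5) g=2 f=9, (0,6) g=1 f=9, (1,2) g=4 f=7, (2,3) g=4 f=7, (2,4) g=3 f=7, (2,5) g=2 f=7, (2,6) g=1 f=7]; closed=[(1,3), (1,4), (1,5), (1,6)]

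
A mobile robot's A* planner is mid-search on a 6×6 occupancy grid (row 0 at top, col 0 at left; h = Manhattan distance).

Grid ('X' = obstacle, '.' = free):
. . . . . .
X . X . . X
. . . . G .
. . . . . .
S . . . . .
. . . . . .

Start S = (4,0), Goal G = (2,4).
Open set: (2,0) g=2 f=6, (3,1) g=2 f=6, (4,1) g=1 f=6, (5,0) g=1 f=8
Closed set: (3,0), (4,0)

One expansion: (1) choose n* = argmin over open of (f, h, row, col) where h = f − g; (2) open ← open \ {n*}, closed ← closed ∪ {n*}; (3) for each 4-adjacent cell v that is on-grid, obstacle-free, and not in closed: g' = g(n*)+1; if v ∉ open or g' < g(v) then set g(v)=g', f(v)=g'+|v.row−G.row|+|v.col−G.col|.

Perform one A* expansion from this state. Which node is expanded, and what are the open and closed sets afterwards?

step 1: expand (2,0) (f=6, h=4) → closed; open now [(2,1) g=3 f=6, (3,1) g=2 f=6, (4,1) g=1 f=6, (5,0) g=1 f=8]

expanded=(2,0); open=[(2,1) g=3 f=6, (3,1) g=2 f=6, (4,1) g=1 f=6, (5,0) g=1 f=8]; closed=[(2,0), (3,0), (4,0)]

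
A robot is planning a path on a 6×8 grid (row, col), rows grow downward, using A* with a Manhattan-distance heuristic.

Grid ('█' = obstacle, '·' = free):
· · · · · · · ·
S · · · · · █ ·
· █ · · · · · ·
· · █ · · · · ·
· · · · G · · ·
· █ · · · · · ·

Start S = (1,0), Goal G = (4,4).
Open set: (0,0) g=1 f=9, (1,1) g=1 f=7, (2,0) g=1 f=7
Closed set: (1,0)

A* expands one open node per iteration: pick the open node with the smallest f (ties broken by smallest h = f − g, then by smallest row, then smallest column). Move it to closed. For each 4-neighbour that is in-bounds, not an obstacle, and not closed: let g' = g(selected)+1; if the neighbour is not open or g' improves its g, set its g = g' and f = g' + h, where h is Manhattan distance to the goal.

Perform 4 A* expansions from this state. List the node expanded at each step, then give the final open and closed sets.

order=[(1,1) → (1,2) → (1,3) → (1,4)]; open=[(0,0) g=1 f=9, (0,1) g=2 f=9, (0,2) g=3 f=9, (0,3) g=4 f=9, (0,4) g=5 f=9, (1,5) g=5 f=9, (2,0) g=1 f=7, (2,2) g=3 f=7, (2,3) g=4 f=7, (2,4) g=5 f=7]; closed=[(1,0), (1,1), (1,2), (1,3), (1,4)]

step 1: expand (1,1) (f=7, h=6) → closed; open now [(0,0) g=1 f=9, (0,1) g=2 f=9, (1,2) g=2 f=7, (2,0) g=1 f=7]
step 2: expand (1,2) (f=7, h=5) → closed; open now [(0,0) g=1 f=9, (0,1) g=2 f=9, (0,2) g=3 f=9, (1,3) g=3 f=7, (2,0) g=1 f=7, (2,2) g=3 f=7]
step 3: expand (1,3) (f=7, h=4) → closed; open now [(0,0) g=1 f=9, (0,1) g=2 f=9, (0,2) g=3 f=9, (0,3) g=4 f=9, (1,4) g=4 f=7, (2,0) g=1 f=7, (2,2) g=3 f=7, (2,3) g=4 f=7]
step 4: expand (1,4) (f=7, h=3) → closed; open now [(0,0) g=1 f=9, (0,1) g=2 f=9, (0,2) g=3 f=9, (0,3) g=4 f=9, (0,4) g=5 f=9, (1,5) g=5 f=9, (2,0) g=1 f=7, (2,2) g=3 f=7, (2,3) g=4 f=7, (2,4) g=5 f=7]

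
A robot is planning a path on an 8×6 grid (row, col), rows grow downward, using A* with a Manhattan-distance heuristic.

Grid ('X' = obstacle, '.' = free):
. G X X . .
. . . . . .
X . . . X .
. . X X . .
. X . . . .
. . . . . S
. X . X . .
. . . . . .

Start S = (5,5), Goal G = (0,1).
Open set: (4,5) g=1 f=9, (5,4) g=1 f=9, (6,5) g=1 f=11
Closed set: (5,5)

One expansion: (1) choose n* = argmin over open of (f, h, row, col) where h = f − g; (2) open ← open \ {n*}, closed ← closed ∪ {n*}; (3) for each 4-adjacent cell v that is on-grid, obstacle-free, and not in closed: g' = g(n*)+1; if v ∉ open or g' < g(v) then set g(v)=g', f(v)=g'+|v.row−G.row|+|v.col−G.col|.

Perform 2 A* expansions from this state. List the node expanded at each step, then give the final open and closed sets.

step 1: expand (4,5) (f=9, h=8) → closed; open now [(3,5) g=2 f=9, (4,4) g=2 f=9, (5,4) g=1 f=9, (6,5) g=1 f=11]
step 2: expand (3,5) (f=9, h=7) → closed; open now [(2,5) g=3 f=9, (3,4) g=3 f=9, (4,4) g=2 f=9, (5,4) g=1 f=9, (6,5) g=1 f=11]

order=[(4,5) → (3,5)]; open=[(2,5) g=3 f=9, (3,4) g=3 f=9, (4,4) g=2 f=9, (5,4) g=1 f=9, (6,5) g=1 f=11]; closed=[(3,5), (4,5), (5,5)]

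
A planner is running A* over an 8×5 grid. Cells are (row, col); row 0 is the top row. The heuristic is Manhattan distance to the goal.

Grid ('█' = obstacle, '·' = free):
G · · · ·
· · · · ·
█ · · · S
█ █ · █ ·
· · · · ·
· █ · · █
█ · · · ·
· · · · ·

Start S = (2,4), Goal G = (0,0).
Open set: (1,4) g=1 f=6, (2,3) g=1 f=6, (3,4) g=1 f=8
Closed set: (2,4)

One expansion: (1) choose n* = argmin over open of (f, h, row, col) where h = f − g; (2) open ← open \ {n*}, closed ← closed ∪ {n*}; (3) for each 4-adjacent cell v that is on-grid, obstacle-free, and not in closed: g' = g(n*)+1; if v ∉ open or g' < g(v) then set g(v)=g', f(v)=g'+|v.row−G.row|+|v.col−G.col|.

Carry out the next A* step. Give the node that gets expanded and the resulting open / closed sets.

step 1: expand (1,4) (f=6, h=5) → closed; open now [(0,4) g=2 f=6, (1,3) g=2 f=6, (2,3) g=1 f=6, (3,4) g=1 f=8]

expanded=(1,4); open=[(0,4) g=2 f=6, (1,3) g=2 f=6, (2,3) g=1 f=6, (3,4) g=1 f=8]; closed=[(1,4), (2,4)]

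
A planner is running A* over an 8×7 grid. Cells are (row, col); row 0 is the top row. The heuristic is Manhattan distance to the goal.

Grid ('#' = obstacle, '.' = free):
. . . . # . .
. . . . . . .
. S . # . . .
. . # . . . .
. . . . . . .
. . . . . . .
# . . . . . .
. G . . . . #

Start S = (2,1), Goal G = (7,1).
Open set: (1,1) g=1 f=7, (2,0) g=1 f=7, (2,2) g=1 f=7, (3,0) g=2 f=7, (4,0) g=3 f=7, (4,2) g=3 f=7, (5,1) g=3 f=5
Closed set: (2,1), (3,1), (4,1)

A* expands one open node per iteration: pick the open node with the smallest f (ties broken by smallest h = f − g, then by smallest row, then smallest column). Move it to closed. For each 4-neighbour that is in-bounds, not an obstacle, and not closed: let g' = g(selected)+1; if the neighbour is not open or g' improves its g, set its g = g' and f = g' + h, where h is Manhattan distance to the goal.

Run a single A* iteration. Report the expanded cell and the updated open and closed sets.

expanded=(5,1); open=[(1,1) g=1 f=7, (2,0) g=1 f=7, (2,2) g=1 f=7, (3,0) g=2 f=7, (4,0) g=3 f=7, (4,2) g=3 f=7, (5,0) g=4 f=7, (5,2) g=4 f=7, (6,1) g=4 f=5]; closed=[(2,1), (3,1), (4,1), (5,1)]

step 1: expand (5,1) (f=5, h=2) → closed; open now [(1,1) g=1 f=7, (2,0) g=1 f=7, (2,2) g=1 f=7, (3,0) g=2 f=7, (4,0) g=3 f=7, (4,2) g=3 f=7, (5,0) g=4 f=7, (5,2) g=4 f=7, (6,1) g=4 f=5]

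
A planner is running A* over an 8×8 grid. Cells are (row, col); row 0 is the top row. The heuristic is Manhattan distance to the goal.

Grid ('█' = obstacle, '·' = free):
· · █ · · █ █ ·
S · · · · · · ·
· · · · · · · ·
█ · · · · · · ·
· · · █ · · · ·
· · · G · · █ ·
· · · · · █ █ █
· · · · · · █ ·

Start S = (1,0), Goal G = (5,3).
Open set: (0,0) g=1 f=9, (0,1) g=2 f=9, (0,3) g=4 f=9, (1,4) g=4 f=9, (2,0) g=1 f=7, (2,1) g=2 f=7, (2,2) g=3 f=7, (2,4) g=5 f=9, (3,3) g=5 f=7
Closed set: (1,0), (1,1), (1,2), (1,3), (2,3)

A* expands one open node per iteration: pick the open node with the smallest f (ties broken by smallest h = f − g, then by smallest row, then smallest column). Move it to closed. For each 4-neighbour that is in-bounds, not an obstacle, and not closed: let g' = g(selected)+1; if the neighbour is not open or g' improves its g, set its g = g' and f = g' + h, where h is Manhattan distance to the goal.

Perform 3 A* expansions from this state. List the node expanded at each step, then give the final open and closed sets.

step 1: expand (3,3) (f=7, h=2) → closed; open now [(0,0) g=1 f=9, (0,1) g=2 f=9, (0,3) g=4 f=9, (1,4) g=4 f=9, (2,0) g=1 f=7, (2,1) g=2 f=7, (2,2) g=3 f=7, (2,4) g=5 f=9, (3,2) g=6 f=9, (3,4) g=6 f=9]
step 2: expand (2,2) (f=7, h=4) → closed; open now [(0,0) g=1 f=9, (0,1) g=2 f=9, (0,3) g=4 f=9, (1,4) g=4 f=9, (2,0) g=1 f=7, (2,1) g=2 f=7, (2,4) g=5 f=9, (3,2) g=4 f=7, (3,4) g=6 f=9]
step 3: expand (3,2) (f=7, h=3) → closed; open now [(0,0) g=1 f=9, (0,1) g=2 f=9, (0,3) g=4 f=9, (1,4) g=4 f=9, (2,0) g=1 f=7, (2,1) g=2 f=7, (2,4) g=5 f=9, (3,1) g=5 f=9, (3,4) g=6 f=9, (4,2) g=5 f=7]

order=[(3,3) → (2,2) → (3,2)]; open=[(0,0) g=1 f=9, (0,1) g=2 f=9, (0,3) g=4 f=9, (1,4) g=4 f=9, (2,0) g=1 f=7, (2,1) g=2 f=7, (2,4) g=5 f=9, (3,1) g=5 f=9, (3,4) g=6 f=9, (4,2) g=5 f=7]; closed=[(1,0), (1,1), (1,2), (1,3), (2,2), (2,3), (3,2), (3,3)]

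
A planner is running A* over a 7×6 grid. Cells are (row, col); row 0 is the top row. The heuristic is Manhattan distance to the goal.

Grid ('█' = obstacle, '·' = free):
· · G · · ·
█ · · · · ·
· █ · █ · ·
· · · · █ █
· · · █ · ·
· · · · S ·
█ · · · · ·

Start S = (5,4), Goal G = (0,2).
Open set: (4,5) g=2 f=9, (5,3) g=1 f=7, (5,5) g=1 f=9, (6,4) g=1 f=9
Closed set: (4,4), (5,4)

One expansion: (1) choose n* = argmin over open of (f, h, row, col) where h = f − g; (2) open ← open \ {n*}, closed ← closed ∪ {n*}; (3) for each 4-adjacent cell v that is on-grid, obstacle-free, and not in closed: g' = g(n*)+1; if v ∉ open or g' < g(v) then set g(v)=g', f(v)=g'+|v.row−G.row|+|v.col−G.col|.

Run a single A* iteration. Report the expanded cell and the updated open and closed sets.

step 1: expand (5,3) (f=7, h=6) → closed; open now [(4,5) g=2 f=9, (5,2) g=2 f=7, (5,5) g=1 f=9, (6,3) g=2 f=9, (6,4) g=1 f=9]

expanded=(5,3); open=[(4,5) g=2 f=9, (5,2) g=2 f=7, (5,5) g=1 f=9, (6,3) g=2 f=9, (6,4) g=1 f=9]; closed=[(4,4), (5,3), (5,4)]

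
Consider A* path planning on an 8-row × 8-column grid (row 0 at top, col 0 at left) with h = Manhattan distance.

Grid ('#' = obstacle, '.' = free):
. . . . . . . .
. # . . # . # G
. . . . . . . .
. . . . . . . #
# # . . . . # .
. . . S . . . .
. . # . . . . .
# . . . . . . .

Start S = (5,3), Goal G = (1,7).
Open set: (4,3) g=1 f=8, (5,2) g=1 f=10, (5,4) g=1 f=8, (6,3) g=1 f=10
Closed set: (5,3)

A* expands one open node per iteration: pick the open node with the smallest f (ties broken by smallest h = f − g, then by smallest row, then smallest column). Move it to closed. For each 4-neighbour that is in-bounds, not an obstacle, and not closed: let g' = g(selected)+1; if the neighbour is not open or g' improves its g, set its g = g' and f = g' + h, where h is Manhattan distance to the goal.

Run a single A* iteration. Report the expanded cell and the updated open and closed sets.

expanded=(4,3); open=[(3,3) g=2 f=8, (4,2) g=2 f=10, (4,4) g=2 f=8, (5,2) g=1 f=10, (5,4) g=1 f=8, (6,3) g=1 f=10]; closed=[(4,3), (5,3)]

step 1: expand (4,3) (f=8, h=7) → closed; open now [(3,3) g=2 f=8, (4,2) g=2 f=10, (4,4) g=2 f=8, (5,2) g=1 f=10, (5,4) g=1 f=8, (6,3) g=1 f=10]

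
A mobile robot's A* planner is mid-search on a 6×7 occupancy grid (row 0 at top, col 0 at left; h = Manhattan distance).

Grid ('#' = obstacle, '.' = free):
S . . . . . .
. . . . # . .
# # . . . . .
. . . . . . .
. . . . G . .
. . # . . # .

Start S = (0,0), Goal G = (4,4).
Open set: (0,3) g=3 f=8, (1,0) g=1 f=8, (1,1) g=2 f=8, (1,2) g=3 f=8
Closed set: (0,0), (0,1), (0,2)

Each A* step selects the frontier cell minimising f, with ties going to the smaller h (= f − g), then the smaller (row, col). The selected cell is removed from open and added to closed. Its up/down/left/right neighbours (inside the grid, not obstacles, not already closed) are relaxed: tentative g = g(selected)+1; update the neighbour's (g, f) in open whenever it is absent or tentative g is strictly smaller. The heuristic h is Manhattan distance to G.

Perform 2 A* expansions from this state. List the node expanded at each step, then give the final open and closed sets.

order=[(0,3) → (0,4)]; open=[(0,5) g=5 f=10, (1,0) g=1 f=8, (1,1) g=2 f=8, (1,2) g=3 f=8, (1,3) g=4 f=8]; closed=[(0,0), (0,1), (0,2), (0,3), (0,4)]

step 1: expand (0,3) (f=8, h=5) → closed; open now [(0,4) g=4 f=8, (1,0) g=1 f=8, (1,1) g=2 f=8, (1,2) g=3 f=8, (1,3) g=4 f=8]
step 2: expand (0,4) (f=8, h=4) → closed; open now [(0,5) g=5 f=10, (1,0) g=1 f=8, (1,1) g=2 f=8, (1,2) g=3 f=8, (1,3) g=4 f=8]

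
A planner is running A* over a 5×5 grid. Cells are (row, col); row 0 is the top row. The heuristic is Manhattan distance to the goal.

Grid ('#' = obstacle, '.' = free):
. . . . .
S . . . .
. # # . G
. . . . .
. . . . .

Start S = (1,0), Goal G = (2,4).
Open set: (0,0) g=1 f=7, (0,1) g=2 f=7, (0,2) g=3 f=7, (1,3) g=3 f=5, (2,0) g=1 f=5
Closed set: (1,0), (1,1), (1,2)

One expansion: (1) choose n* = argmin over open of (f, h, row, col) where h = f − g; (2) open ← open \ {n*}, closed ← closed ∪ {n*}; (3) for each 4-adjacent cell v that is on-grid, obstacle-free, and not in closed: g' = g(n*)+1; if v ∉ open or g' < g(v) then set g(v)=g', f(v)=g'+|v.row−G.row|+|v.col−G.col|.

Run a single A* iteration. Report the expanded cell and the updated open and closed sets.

step 1: expand (1,3) (f=5, h=2) → closed; open now [(0,0) g=1 f=7, (0,1) g=2 f=7, (0,2) g=3 f=7, (0,3) g=4 f=7, (1,4) g=4 f=5, (2,0) g=1 f=5, (2,3) g=4 f=5]

expanded=(1,3); open=[(0,0) g=1 f=7, (0,1) g=2 f=7, (0,2) g=3 f=7, (0,3) g=4 f=7, (1,4) g=4 f=5, (2,0) g=1 f=5, (2,3) g=4 f=5]; closed=[(1,0), (1,1), (1,2), (1,3)]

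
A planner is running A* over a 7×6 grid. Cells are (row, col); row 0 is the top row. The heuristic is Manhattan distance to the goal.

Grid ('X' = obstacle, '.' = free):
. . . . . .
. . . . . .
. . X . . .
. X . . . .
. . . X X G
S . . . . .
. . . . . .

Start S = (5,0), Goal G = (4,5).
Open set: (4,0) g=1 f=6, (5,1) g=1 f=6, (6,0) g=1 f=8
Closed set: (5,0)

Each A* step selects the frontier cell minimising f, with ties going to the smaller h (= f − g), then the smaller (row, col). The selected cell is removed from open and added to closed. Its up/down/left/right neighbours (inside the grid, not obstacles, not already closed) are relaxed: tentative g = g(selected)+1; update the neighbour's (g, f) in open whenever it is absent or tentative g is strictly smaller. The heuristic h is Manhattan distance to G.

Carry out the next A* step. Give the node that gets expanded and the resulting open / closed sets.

step 1: expand (4,0) (f=6, h=5) → closed; open now [(3,0) g=2 f=8, (4,1) g=2 f=6, (5,1) g=1 f=6, (6,0) g=1 f=8]

expanded=(4,0); open=[(3,0) g=2 f=8, (4,1) g=2 f=6, (5,1) g=1 f=6, (6,0) g=1 f=8]; closed=[(4,0), (5,0)]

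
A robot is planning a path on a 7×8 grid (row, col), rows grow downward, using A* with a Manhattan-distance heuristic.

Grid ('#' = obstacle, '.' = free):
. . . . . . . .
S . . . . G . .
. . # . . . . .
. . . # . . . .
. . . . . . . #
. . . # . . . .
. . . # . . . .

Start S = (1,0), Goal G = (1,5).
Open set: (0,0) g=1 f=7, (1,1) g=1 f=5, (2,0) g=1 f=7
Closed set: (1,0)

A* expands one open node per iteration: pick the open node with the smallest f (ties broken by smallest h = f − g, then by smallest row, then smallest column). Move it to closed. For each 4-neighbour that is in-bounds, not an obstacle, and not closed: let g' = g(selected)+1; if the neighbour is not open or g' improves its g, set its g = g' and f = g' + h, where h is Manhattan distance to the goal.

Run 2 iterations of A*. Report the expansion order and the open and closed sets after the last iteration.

order=[(1,1) → (1,2)]; open=[(0,0) g=1 f=7, (0,1) g=2 f=7, (0,2) g=3 f=7, (1,3) g=3 f=5, (2,0) g=1 f=7, (2,1) g=2 f=7]; closed=[(1,0), (1,1), (1,2)]

step 1: expand (1,1) (f=5, h=4) → closed; open now [(0,0) g=1 f=7, (0,1) g=2 f=7, (1,2) g=2 f=5, (2,0) g=1 f=7, (2,1) g=2 f=7]
step 2: expand (1,2) (f=5, h=3) → closed; open now [(0,0) g=1 f=7, (0,1) g=2 f=7, (0,2) g=3 f=7, (1,3) g=3 f=5, (2,0) g=1 f=7, (2,1) g=2 f=7]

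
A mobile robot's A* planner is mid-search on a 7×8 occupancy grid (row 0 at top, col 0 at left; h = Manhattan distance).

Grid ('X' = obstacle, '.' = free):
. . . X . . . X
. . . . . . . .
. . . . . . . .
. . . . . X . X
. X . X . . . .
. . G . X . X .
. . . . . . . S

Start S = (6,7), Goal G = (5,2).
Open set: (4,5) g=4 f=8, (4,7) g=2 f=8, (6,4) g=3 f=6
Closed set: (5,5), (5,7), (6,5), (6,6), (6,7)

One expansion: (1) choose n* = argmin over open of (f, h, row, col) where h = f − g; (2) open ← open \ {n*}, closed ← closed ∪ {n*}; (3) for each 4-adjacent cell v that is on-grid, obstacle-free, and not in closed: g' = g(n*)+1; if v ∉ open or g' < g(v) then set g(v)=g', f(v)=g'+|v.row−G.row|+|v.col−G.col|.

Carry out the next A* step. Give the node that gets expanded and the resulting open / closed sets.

expanded=(6,4); open=[(4,5) g=4 f=8, (4,7) g=2 f=8, (6,3) g=4 f=6]; closed=[(5,5), (5,7), (6,4), (6,5), (6,6), (6,7)]

step 1: expand (6,4) (f=6, h=3) → closed; open now [(4,5) g=4 f=8, (4,7) g=2 f=8, (6,3) g=4 f=6]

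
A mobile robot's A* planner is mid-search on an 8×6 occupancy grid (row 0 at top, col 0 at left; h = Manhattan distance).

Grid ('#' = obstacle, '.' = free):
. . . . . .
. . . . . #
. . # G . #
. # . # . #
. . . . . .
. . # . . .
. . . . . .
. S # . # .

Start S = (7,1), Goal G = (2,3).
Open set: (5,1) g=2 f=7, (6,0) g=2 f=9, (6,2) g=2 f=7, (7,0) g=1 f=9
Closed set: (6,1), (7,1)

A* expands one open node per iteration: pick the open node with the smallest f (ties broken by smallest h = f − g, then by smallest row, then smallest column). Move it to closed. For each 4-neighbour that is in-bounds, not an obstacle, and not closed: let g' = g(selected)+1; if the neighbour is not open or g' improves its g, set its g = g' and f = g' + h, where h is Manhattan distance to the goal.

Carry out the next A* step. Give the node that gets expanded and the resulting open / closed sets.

expanded=(5,1); open=[(4,1) g=3 f=7, (5,0) g=3 f=9, (6,0) g=2 f=9, (6,2) g=2 f=7, (7,0) g=1 f=9]; closed=[(5,1), (6,1), (7,1)]

step 1: expand (5,1) (f=7, h=5) → closed; open now [(4,1) g=3 f=7, (5,0) g=3 f=9, (6,0) g=2 f=9, (6,2) g=2 f=7, (7,0) g=1 f=9]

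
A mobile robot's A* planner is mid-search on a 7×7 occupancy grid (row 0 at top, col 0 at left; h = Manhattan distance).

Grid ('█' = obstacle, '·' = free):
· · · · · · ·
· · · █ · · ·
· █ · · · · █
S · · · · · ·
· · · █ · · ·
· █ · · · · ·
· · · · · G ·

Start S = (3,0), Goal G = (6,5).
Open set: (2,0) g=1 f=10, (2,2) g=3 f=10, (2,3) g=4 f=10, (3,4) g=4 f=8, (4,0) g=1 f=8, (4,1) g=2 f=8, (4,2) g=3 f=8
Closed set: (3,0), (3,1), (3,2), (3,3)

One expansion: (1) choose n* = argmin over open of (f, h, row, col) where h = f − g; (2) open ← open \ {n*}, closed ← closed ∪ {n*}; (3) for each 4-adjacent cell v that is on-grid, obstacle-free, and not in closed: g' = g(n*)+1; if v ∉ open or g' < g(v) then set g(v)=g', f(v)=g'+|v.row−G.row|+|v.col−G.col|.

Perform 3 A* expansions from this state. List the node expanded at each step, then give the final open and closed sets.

step 1: expand (3,4) (f=8, h=4) → closed; open now [(2,0) g=1 f=10, (2,2) g=3 f=10, (2,3) g=4 f=10, (2,4) g=5 f=10, (3,5) g=5 f=8, (4,0) g=1 f=8, (4,1) g=2 f=8, (4,2) g=3 f=8, (4,4) g=5 f=8]
step 2: expand (3,5) (f=8, h=3) → closed; open now [(2,0) g=1 f=10, (2,2) g=3 f=10, (2,3) g=4 f=10, (2,4) g=5 f=10, (2,5) g=6 f=10, (3,6) g=6 f=10, (4,0) g=1 f=8, (4,1) g=2 f=8, (4,2) g=3 f=8, (4,4) g=5 f=8, (4,5) g=6 f=8]
step 3: expand (4,5) (f=8, h=2) → closed; open now [(2,0) g=1 f=10, (2,2) g=3 f=10, (2,3) g=4 f=10, (2,4) g=5 f=10, (2,5) g=6 f=10, (3,6) g=6 f=10, (4,0) g=1 f=8, (4,1) g=2 f=8, (4,2) g=3 f=8, (4,4) g=5 f=8, (4,6) g=7 f=10, (5,5) g=7 f=8]

order=[(3,4) → (3,5) → (4,5)]; open=[(2,0) g=1 f=10, (2,2) g=3 f=10, (2,3) g=4 f=10, (2,4) g=5 f=10, (2,5) g=6 f=10, (3,6) g=6 f=10, (4,0) g=1 f=8, (4,1) g=2 f=8, (4,2) g=3 f=8, (4,4) g=5 f=8, (4,6) g=7 f=10, (5,5) g=7 f=8]; closed=[(3,0), (3,1), (3,2), (3,3), (3,4), (3,5), (4,5)]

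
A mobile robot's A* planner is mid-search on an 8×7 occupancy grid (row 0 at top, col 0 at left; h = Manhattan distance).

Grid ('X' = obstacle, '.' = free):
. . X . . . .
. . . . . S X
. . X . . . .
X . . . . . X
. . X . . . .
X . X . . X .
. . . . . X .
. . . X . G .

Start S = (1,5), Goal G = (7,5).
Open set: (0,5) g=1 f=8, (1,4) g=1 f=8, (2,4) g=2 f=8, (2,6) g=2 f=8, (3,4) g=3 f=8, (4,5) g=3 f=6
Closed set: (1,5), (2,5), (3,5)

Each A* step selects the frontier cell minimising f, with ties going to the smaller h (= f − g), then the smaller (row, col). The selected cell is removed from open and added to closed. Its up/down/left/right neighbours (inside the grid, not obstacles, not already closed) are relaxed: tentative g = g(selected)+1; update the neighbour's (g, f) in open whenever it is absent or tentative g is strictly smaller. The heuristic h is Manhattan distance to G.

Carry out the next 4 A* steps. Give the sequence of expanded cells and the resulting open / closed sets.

step 1: expand (4,5) (f=6, h=3) → closed; open now [(0,5) g=1 f=8, (1,4) g=1 f=8, (2,4) g=2 f=8, (2,6) g=2 f=8, (3,4) g=3 f=8, (4,4) g=4 f=8, (4,6) g=4 f=8]
step 2: expand (4,4) (f=8, h=4) → closed; open now [(0,5) g=1 f=8, (1,4) g=1 f=8, (2,4) g=2 f=8, (2,6) g=2 f=8, (3,4) g=3 f=8, (4,3) g=5 f=10, (4,6) g=4 f=8, (5,4) g=5 f=8]
step 3: expand (5,4) (f=8, h=3) → closed; open now [(0,5) g=1 f=8, (1,4) g=1 f=8, (2,4) g=2 f=8, (2,6) g=2 f=8, (3,4) g=3 f=8, (4,3) g=5 f=10, (4,6) g=4 f=8, (5,3) g=6 f=10, (6,4) g=6 f=8]
step 4: expand (6,4) (f=8, h=2) → closed; open now [(0,5) g=1 f=8, (1,4) g=1 f=8, (2,4) g=2 f=8, (2,6) g=2 f=8, (3,4) g=3 f=8, (4,3) g=5 f=10, (4,6) g=4 f=8, (5,3) g=6 f=10, (6,3) g=7 f=10, (7,4) g=7 f=8]

order=[(4,5) → (4,4) → (5,4) → (6,4)]; open=[(0,5) g=1 f=8, (1,4) g=1 f=8, (2,4) g=2 f=8, (2,6) g=2 f=8, (3,4) g=3 f=8, (4,3) g=5 f=10, (4,6) g=4 f=8, (5,3) g=6 f=10, (6,3) g=7 f=10, (7,4) g=7 f=8]; closed=[(1,5), (2,5), (3,5), (4,4), (4,5), (5,4), (6,4)]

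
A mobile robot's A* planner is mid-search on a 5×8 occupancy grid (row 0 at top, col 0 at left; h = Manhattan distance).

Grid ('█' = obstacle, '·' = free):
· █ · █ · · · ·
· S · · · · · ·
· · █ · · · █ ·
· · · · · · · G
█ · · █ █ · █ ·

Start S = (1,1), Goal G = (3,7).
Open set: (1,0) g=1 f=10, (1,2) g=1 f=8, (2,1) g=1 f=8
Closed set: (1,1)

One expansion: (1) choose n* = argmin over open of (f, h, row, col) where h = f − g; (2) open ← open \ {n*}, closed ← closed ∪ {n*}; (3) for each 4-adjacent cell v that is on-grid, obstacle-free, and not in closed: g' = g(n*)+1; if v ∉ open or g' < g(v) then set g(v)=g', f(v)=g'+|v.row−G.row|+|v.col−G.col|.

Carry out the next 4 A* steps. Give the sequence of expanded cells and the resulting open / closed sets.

order=[(1,2) → (1,3) → (1,4) → (1,5)]; open=[(0,2) g=2 f=10, (0,4) g=4 f=10, (0,5) g=5 f=10, (1,0) g=1 f=10, (1,6) g=5 f=8, (2,1) g=1 f=8, (2,3) g=3 f=8, (2,4) g=4 f=8, (2,5) g=5 f=8]; closed=[(1,1), (1,2), (1,3), (1,4), (1,5)]

step 1: expand (1,2) (f=8, h=7) → closed; open now [(0,2) g=2 f=10, (1,0) g=1 f=10, (1,3) g=2 f=8, (2,1) g=1 f=8]
step 2: expand (1,3) (f=8, h=6) → closed; open now [(0,2) g=2 f=10, (1,0) g=1 f=10, (1,4) g=3 f=8, (2,1) g=1 f=8, (2,3) g=3 f=8]
step 3: expand (1,4) (f=8, h=5) → closed; open now [(0,2) g=2 f=10, (0,4) g=4 f=10, (1,0) g=1 f=10, (1,5) g=4 f=8, (2,1) g=1 f=8, (2,3) g=3 f=8, (2,4) g=4 f=8]
step 4: expand (1,5) (f=8, h=4) → closed; open now [(0,2) g=2 f=10, (0,4) g=4 f=10, (0,5) g=5 f=10, (1,0) g=1 f=10, (1,6) g=5 f=8, (2,1) g=1 f=8, (2,3) g=3 f=8, (2,4) g=4 f=8, (2,5) g=5 f=8]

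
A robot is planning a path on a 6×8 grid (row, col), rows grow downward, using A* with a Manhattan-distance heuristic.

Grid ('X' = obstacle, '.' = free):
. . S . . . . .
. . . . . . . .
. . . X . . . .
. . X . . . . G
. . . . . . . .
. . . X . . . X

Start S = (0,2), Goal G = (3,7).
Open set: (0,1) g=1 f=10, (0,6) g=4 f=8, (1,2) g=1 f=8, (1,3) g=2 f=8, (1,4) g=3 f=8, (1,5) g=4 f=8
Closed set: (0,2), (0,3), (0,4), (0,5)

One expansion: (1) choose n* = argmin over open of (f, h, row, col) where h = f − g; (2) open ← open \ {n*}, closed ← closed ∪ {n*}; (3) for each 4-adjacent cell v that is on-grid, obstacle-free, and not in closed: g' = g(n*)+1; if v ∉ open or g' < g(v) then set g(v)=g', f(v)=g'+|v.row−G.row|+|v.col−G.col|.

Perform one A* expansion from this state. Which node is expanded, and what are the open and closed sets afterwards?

step 1: expand (0,6) (f=8, h=4) → closed; open now [(0,1) g=1 f=10, (0,7) g=5 f=8, (1,2) g=1 f=8, (1,3) g=2 f=8, (1,4) g=3 f=8, (1,5) g=4 f=8, (1,6) g=5 f=8]

expanded=(0,6); open=[(0,1) g=1 f=10, (0,7) g=5 f=8, (1,2) g=1 f=8, (1,3) g=2 f=8, (1,4) g=3 f=8, (1,5) g=4 f=8, (1,6) g=5 f=8]; closed=[(0,2), (0,3), (0,4), (0,5), (0,6)]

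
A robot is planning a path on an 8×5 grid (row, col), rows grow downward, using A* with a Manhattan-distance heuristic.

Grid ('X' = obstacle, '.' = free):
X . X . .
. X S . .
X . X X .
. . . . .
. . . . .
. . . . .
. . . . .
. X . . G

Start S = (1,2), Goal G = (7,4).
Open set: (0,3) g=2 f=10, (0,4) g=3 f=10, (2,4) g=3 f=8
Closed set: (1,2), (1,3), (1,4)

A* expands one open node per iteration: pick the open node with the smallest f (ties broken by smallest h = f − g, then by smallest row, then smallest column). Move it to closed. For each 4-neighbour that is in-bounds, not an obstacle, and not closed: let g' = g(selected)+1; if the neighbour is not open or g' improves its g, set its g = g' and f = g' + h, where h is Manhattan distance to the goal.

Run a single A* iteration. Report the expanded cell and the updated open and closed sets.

step 1: expand (2,4) (f=8, h=5) → closed; open now [(0,3) g=2 f=10, (0,4) g=3 f=10, (3,4) g=4 f=8]

expanded=(2,4); open=[(0,3) g=2 f=10, (0,4) g=3 f=10, (3,4) g=4 f=8]; closed=[(1,2), (1,3), (1,4), (2,4)]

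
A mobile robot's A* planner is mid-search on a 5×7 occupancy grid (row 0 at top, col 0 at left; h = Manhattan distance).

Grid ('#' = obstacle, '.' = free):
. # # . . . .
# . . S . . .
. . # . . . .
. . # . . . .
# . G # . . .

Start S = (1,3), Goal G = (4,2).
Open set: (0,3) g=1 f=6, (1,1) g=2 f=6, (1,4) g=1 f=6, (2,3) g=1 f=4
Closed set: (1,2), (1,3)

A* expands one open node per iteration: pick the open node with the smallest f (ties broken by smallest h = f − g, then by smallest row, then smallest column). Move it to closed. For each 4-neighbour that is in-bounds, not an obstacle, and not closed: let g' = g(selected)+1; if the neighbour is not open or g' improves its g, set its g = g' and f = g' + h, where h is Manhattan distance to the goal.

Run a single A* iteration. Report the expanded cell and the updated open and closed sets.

expanded=(2,3); open=[(0,3) g=1 f=6, (1,1) g=2 f=6, (1,4) g=1 f=6, (2,4) g=2 f=6, (3,3) g=2 f=4]; closed=[(1,2), (1,3), (2,3)]

step 1: expand (2,3) (f=4, h=3) → closed; open now [(0,3) g=1 f=6, (1,1) g=2 f=6, (1,4) g=1 f=6, (2,4) g=2 f=6, (3,3) g=2 f=4]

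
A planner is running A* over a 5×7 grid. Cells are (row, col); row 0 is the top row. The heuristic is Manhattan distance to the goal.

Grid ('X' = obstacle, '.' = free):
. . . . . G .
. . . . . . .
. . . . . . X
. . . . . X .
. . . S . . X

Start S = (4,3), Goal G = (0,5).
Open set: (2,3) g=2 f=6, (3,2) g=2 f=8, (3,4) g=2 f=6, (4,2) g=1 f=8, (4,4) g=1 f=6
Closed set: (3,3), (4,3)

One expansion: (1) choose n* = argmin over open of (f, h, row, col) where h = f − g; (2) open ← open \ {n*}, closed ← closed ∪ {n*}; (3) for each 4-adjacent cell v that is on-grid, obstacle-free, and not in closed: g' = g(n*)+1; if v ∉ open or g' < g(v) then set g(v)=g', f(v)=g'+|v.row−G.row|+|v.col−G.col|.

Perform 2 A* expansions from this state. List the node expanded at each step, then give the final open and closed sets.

order=[(2,3) → (1,3)]; open=[(0,3) g=4 f=6, (1,2) g=4 f=8, (1,4) g=4 f=6, (2,2) g=3 f=8, (2,4) g=3 f=6, (3,2) g=2 f=8, (3,4) g=2 f=6, (4,2) g=1 f=8, (4,4) g=1 f=6]; closed=[(1,3), (2,3), (3,3), (4,3)]

step 1: expand (2,3) (f=6, h=4) → closed; open now [(1,3) g=3 f=6, (2,2) g=3 f=8, (2,4) g=3 f=6, (3,2) g=2 f=8, (3,4) g=2 f=6, (4,2) g=1 f=8, (4,4) g=1 f=6]
step 2: expand (1,3) (f=6, h=3) → closed; open now [(0,3) g=4 f=6, (1,2) g=4 f=8, (1,4) g=4 f=6, (2,2) g=3 f=8, (2,4) g=3 f=6, (3,2) g=2 f=8, (3,4) g=2 f=6, (4,2) g=1 f=8, (4,4) g=1 f=6]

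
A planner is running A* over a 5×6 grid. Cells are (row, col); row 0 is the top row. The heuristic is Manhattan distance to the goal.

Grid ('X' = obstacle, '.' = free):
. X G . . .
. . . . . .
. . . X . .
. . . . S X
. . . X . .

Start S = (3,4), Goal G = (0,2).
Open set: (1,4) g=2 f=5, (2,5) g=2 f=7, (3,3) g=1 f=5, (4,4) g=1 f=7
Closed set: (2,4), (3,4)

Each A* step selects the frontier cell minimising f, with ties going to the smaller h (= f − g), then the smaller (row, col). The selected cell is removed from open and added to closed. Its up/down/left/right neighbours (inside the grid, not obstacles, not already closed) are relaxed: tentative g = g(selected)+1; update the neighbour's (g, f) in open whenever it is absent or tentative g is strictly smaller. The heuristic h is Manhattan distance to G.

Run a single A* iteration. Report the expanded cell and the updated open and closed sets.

expanded=(1,4); open=[(0,4) g=3 f=5, (1,3) g=3 f=5, (1,5) g=3 f=7, (2,5) g=2 f=7, (3,3) g=1 f=5, (4,4) g=1 f=7]; closed=[(1,4), (2,4), (3,4)]

step 1: expand (1,4) (f=5, h=3) → closed; open now [(0,4) g=3 f=5, (1,3) g=3 f=5, (1,5) g=3 f=7, (2,5) g=2 f=7, (3,3) g=1 f=5, (4,4) g=1 f=7]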